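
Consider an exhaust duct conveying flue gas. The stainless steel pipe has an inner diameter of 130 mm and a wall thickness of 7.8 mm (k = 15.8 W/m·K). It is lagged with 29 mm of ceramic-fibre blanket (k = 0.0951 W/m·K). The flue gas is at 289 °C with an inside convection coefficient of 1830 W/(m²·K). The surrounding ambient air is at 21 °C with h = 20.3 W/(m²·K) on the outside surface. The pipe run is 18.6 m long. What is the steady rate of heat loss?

Cylindrical conduction, so R = ln(r₂/r₁)/(2πkL) per layer, in series:
R_inner film = 1/(h_i·2πr₁L) = 1/(1830×2π×0.065×18.6) = 7.194×10^-5 K/W
R_stainless steel pipe wall = ln(72.8/65)/(2π×15.8×18.6) = 6.137×10^-5 K/W
R_ceramic-fibre blanket = ln(101.8/72.8)/(2π×0.0951×18.6) = 0.03017 K/W
R_outer film = 1/(h_o·2πr_oL) = 1/(20.3×2π×0.1018×18.6) = 0.004141 K/W
R_total = 0.03444 K/W
Q = ΔT/R_total = 268/0.03444

Q ≈ 7780 W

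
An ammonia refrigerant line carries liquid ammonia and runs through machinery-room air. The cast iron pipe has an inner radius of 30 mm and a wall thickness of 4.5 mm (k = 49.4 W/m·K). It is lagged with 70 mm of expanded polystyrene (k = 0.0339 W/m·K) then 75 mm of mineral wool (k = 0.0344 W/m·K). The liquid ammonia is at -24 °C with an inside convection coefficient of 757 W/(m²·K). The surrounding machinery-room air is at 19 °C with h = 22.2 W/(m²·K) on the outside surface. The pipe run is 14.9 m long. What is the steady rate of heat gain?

Q ≈ 82.6 W

Radial resistances (cylindrical: R_cond = ln(r_o/r_i)/(2πkL), R_conv = 1/(h·2πrL)):
R_inner film = 1/(h_i·2πr₁L) = 1/(757×2π×0.03×14.9) = 4.703×10^-4 K/W
R_cast iron pipe wall = ln(34.5/30)/(2π×49.4×14.9) = 3.022×10^-5 K/W
R_expanded polystyrene = ln(104.5/34.5)/(2π×0.0339×14.9) = 0.3492 K/W
R_mineral wool = ln(179.5/104.5)/(2π×0.0344×14.9) = 0.168 K/W
R_outer film = 1/(h_o·2πr_oL) = 1/(22.2×2π×0.1795×14.9) = 0.002681 K/W
R_total = 0.5204 K/W
Q = ΔT/R_total = 43/0.5204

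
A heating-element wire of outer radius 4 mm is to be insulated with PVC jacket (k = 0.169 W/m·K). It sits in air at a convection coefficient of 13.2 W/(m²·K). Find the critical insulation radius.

r_cr ≈ 12.8 mm

For a cylinder r_cr = k/h = 0.169/13.2
r_cr = 12.8 mm; since the bare radius (4 mm) is below r_cr, adding a thin layer of insulation will *increase* heat loss.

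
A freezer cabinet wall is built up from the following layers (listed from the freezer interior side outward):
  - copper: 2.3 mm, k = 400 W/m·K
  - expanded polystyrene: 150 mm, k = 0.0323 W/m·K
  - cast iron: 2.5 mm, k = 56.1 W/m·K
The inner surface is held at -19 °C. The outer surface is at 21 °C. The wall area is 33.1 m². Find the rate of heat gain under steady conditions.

Series thermal resistances:
R_copper = L/(kA) = 0.0023/(400×33.1) = 1.737×10^-7 K/W
R_expanded polystyrene = L/(kA) = 0.15/(0.0323×33.1) = 0.1403 K/W
R_cast iron = L/(kA) = 0.0025/(56.1×33.1) = 1.346×10^-6 K/W
R_total = 0.1403 K/W
Q = ΔT / R_total = 40 / 0.1403

Q ≈ 285 W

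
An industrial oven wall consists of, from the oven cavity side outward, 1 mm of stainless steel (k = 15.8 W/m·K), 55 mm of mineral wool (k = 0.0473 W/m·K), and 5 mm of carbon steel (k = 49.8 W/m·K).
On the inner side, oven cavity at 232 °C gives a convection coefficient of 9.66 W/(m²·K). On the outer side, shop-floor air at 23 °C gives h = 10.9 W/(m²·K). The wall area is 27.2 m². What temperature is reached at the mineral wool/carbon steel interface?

T ≈ 37.1 °C

Series thermal resistances:
R_inner film = 1/(h_i·A) = 1/(9.66×27.2) = 0.003806 K/W
R_stainless steel = L/(kA) = 0.001/(15.8×27.2) = 2.327×10^-6 K/W
R_mineral wool = L/(kA) = 0.055/(0.0473×27.2) = 0.04275 K/W
R_carbon steel = L/(kA) = 0.005/(49.8×27.2) = 3.691×10^-6 K/W
R_outer film = 1/(h_o·A) = 1/(10.9×27.2) = 0.003373 K/W
R_total = 0.04993 K/W;  Q = ΔT/R_total = 209/0.04993 = 4185 W
T_interface = T_inner − Q·ΣR(inner→interface) = 232 − 4190×0.04656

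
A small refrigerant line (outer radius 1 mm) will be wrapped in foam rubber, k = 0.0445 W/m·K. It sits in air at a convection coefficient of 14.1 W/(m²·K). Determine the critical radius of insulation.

For a cylinder r_cr = k/h = 0.0445/14.1
r_cr = 3.16 mm; since the bare radius (1 mm) is below r_cr, adding a thin layer of insulation will *increase* heat loss.

r_cr ≈ 3.16 mm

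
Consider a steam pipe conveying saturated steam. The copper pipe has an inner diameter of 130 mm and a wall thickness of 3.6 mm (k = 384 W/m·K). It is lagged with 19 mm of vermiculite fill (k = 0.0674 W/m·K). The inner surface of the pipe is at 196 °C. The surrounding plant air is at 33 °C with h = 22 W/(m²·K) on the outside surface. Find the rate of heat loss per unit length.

q′ ≈ 247 W/m

Radial resistances (cylindrical: R_cond = ln(r_o/r_i)/(2πkL), R_conv = 1/(h·2πrL)):
R_copper pipe wall = ln(68.6/65)/(2π×384×1) = 2.234×10^-5 K/W
R_vermiculite fill = ln(87.6/68.6)/(2π×0.0674×1) = 0.5773 K/W
R_outer film = 1/(h_o·2πr_oL) = 1/(22×2π×0.0876×1) = 0.08258 K/W
R_total = 0.6599 K/W
Q = ΔT/R_total = 163/0.6599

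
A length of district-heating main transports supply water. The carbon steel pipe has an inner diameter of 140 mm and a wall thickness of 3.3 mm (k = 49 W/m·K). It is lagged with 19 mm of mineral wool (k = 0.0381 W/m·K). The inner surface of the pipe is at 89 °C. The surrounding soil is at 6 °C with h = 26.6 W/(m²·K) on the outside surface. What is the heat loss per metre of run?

q′ ≈ 80.8 W/m

Cylindrical conduction, so R = ln(r₂/r₁)/(2πkL) per layer, in series:
R_carbon steel pipe wall = ln(73.3/70)/(2π×49×1) = 1.496×10^-4 K/W
R_mineral wool = ln(92.3/73.3)/(2π×0.0381×1) = 0.9628 K/W
R_outer film = 1/(h_o·2πr_oL) = 1/(26.6×2π×0.0923×1) = 0.06482 K/W
R_total = 1.028 K/W
Q = ΔT/R_total = 83/1.028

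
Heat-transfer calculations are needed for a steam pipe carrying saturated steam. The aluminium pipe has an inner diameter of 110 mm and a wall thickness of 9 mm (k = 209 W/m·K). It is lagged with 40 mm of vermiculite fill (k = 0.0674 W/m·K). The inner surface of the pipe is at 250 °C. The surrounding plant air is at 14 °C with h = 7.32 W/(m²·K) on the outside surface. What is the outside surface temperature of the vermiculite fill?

T ≈ 50.4 °C

Per-layer cylindrical resistances, series-summed:
R_aluminium pipe wall = ln(64/55)/(2π×209×1) = 1.154×10^-4 K/W
R_vermiculite fill = ln(104/64)/(2π×0.0674×1) = 1.146 K/W
R_outer film = 1/(h_o·2πr_oL) = 1/(7.32×2π×0.104×1) = 0.2091 K/W
R_total = 1.356 K/W
Q = ΔT/R_total = 236/1.356
Q = 174 W/m
T_interface = T_inner − Q·ΣR(inner→interface) = 250 − 174×1.147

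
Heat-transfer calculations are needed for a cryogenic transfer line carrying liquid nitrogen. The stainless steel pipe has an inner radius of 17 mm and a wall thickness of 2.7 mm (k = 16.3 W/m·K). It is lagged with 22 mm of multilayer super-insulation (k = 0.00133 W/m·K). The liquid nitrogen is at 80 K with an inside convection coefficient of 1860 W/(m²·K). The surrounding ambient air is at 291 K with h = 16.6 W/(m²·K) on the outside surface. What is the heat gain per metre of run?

Treating each annulus and film as a series resistance:
R_inner film = 1/(h_i·2πr₁L) = 1/(1860×2π×0.017×1) = 0.005033 K/W
R_stainless steel pipe wall = ln(19.7/17)/(2π×16.3×1) = 0.001439 K/W
R_multilayer super-insulation = ln(41.7/19.7)/(2π×0.00133×1) = 89.73 K/W
R_outer film = 1/(h_o·2πr_oL) = 1/(16.6×2π×0.0417×1) = 0.2299 K/W
R_total = 89.97 K/W
Q = ΔT/R_total = 211/89.97

q′ ≈ 2.35 W/m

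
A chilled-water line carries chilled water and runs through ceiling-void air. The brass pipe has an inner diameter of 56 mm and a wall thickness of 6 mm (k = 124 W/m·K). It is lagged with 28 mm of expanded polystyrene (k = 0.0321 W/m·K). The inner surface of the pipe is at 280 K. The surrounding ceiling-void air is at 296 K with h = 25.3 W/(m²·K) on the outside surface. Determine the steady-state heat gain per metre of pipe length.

q′ ≈ 5.19 W/m

Per-layer cylindrical resistances, series-summed:
R_brass pipe wall = ln(34/28)/(2π×124×1) = 2.492×10^-4 K/W
R_expanded polystyrene = ln(62/34)/(2π×0.0321×1) = 2.979 K/W
R_outer film = 1/(h_o·2πr_oL) = 1/(25.3×2π×0.062×1) = 0.1015 K/W
R_total = 3.08 K/W
Q = ΔT/R_total = 16/3.08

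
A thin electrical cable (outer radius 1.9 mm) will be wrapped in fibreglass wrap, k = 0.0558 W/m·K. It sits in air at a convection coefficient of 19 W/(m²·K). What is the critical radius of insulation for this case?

r_cr ≈ 2.94 mm

For a cylinder r_cr = k/h = 0.0558/19
r_cr = 2.94 mm; since the bare radius (1.9 mm) is below r_cr, adding a thin layer of insulation will *increase* heat loss.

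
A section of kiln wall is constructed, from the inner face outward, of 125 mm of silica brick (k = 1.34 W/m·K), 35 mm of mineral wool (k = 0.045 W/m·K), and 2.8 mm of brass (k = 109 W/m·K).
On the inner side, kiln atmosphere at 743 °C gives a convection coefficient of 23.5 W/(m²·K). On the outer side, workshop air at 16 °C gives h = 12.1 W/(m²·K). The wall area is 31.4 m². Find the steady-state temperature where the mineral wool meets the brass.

Model the wall as resistances in series:
R_inner film = 1/(h_i·A) = 1/(23.5×31.4) = 0.001355 K/W
R_silica brick = L/(kA) = 0.125/(1.34×31.4) = 0.002971 K/W
R_mineral wool = L/(kA) = 0.035/(0.045×31.4) = 0.02477 K/W
R_brass = L/(kA) = 0.0028/(109×31.4) = 8.181×10^-7 K/W
R_outer film = 1/(h_o·A) = 1/(12.1×31.4) = 0.002632 K/W
R_total = 0.03173 K/W;  Q = ΔT/R_total = 727/0.03173 = 22910 W
T_interface = T_inner − Q·ΣR(inner→interface) = 743 − 22900×0.0291

T ≈ 76.3 °C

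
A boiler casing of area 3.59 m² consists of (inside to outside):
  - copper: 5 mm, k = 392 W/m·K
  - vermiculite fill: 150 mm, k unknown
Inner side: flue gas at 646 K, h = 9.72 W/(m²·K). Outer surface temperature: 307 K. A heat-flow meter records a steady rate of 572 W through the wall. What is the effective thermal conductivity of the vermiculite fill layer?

Using the resistance-network approach (series):
R_inner film = 1/(h_i·A) = 1/(9.72×3.59) = 0.02866 K/W
R_copper = L/(kA) = 0.005/(392×3.59) = 3.553×10^-6 K/W
Sum of known resistances R_other = 0.02866 K/W
Total R = ΔT/Q = 339/572 = 0.5927 K/W
R_vermiculite fill = R_total − R_other = 0.564 K/W
k = L/(R·A) = 0.15/(0.564×3.59)

k ≈ 0.0741 W/(m·K)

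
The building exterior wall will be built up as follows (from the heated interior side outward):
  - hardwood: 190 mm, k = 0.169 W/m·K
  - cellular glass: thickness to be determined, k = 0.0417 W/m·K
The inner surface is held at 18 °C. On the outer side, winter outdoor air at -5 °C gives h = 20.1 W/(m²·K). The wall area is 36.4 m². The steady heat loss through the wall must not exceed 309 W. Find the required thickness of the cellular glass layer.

Using the resistance-network approach (series):
R_hardwood = L/(kA) = 0.19/(0.169×36.4) = 0.03089 K/W
R_outer film = 1/(h_o·A) = 1/(20.1×36.4) = 0.001367 K/W
Sum of the known resistances R_other = 0.03225 K/W
Required total resistance R_tot = ΔT/Q_allow = 23/309 = 0.07443 K/W
R_cellular glass = R_tot − R_other = 0.04218 K/W
L = R·k·A = 0.04218×0.0417×36.4

L ≈ 64 mm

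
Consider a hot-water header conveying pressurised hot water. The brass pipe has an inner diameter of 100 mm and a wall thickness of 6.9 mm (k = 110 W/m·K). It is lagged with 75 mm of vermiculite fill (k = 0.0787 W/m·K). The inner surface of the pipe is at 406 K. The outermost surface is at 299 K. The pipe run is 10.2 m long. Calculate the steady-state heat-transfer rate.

Treating each annulus and film as a series resistance:
R_brass pipe wall = ln(56.9/50)/(2π×110×10.2) = 1.834×10^-5 K/W
R_vermiculite fill = ln(131.9/56.9)/(2π×0.0787×10.2) = 0.1667 K/W
R_total = 0.1667 K/W
Q = ΔT/R_total = 107/0.1667

Q ≈ 642 W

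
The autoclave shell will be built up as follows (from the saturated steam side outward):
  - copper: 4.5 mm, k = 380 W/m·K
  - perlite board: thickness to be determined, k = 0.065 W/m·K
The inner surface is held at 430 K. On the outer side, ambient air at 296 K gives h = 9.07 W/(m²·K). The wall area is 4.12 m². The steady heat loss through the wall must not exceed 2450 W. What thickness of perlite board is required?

L ≈ 7.48 mm

Model the wall as resistances in series:
R_copper = L/(kA) = 0.0045/(380×4.12) = 2.874×10^-6 K/W
R_outer film = 1/(h_o·A) = 1/(9.07×4.12) = 0.02676 K/W
Sum of the known resistances R_other = 0.02676 K/W
Required total resistance R_tot = ΔT/Q_allow = 134/2450 = 0.05469 K/W
R_perlite board = R_tot − R_other = 0.02793 K/W
L = R·k·A = 0.02793×0.065×4.12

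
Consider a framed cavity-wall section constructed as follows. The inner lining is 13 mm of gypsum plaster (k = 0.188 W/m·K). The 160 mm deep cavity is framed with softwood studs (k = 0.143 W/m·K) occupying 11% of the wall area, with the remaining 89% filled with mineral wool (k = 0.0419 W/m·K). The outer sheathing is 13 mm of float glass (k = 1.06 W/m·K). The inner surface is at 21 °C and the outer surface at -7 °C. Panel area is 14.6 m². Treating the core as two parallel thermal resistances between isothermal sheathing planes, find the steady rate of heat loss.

Sheathing layers in series; stud and cavity paths in parallel between them.
R_inner = 0.013/(0.188×14.6) = 0.004736 K/W
R_stud  = 0.16/(0.143×0.11×14.6) = 0.6967 K/W
R_cav   = 0.16/(0.0419×0.89×14.6) = 0.2939 K/W
1/R_core = 1/R_stud + 1/R_cav → R_core = 0.2067 K/W
R_outer = 0.013/(1.06×14.6) = 8.4×10^-4 K/W
R_total = 0.2123 K/W
Q = ΔT/R_total = 28/0.2123

Q ≈ 132 W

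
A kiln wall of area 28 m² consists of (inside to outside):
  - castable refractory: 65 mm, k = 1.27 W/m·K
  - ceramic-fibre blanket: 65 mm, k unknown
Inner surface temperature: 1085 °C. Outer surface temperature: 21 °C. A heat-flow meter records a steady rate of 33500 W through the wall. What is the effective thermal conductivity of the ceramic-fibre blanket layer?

Series thermal resistances:
R_castable refractory = L/(kA) = 0.065/(1.27×28) = 0.001828 K/W
Sum of known resistances R_other = 0.001828 K/W
Total R = ΔT/Q = 1064/33500 = 0.03176 K/W
R_ceramic-fibre blanket = R_total − R_other = 0.02993 K/W
k = L/(R·A) = 0.065/(0.02993×28)

k ≈ 0.0776 W/(m·K)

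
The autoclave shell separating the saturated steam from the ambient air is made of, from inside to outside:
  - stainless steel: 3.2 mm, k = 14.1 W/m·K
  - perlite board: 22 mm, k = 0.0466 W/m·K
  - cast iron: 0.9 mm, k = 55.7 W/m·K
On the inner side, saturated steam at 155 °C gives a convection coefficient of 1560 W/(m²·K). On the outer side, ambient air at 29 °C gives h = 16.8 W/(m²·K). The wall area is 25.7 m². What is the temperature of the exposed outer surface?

Thermal resistances in series:
R_inner film = 1/(h_i·A) = 1/(1560×25.7) = 2.494×10^-5 K/W
R_stainless steel = L/(kA) = 0.0032/(14.1×25.7) = 8.831×10^-6 K/W
R_perlite board = L/(kA) = 0.022/(0.0466×25.7) = 0.01837 K/W
R_cast iron = L/(kA) = 0.0009/(55.7×25.7) = 6.287×10^-7 K/W
R_outer film = 1/(h_o·A) = 1/(16.8×25.7) = 0.002316 K/W
R_total = 0.02072 K/W;  Q = ΔT/R_total = 126/0.02072 = 6081 W
T_interface = T_inner − Q·ΣR(inner→interface) = 155 − 6080×0.0184

T ≈ 43.1 °C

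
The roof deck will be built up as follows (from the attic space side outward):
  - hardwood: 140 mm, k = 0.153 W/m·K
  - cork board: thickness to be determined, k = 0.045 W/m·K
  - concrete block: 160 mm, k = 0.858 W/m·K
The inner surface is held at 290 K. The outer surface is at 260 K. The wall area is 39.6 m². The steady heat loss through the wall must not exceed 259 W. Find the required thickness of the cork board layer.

Treating each layer as a thermal resistance in series:
R_hardwood = L/(kA) = 0.14/(0.153×39.6) = 0.02311 K/W
R_concrete block = L/(kA) = 0.16/(0.858×39.6) = 0.004709 K/W
Sum of the known resistances R_other = 0.02782 K/W
Required total resistance R_tot = ΔT/Q_allow = 30/259 = 0.1158 K/W
R_cork board = R_tot − R_other = 0.08801 K/W
L = R·k·A = 0.08801×0.045×39.6

L ≈ 157 mm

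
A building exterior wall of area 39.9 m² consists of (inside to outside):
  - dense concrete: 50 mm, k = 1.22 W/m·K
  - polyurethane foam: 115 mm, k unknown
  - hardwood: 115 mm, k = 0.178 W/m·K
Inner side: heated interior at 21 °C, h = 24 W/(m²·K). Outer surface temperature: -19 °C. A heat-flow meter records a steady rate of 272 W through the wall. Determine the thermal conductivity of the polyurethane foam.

k ≈ 0.0224 W/(m·K)

Model the wall as resistances in series:
R_inner film = 1/(h_i·A) = 1/(24×39.9) = 0.001044 K/W
R_dense concrete = L/(kA) = 0.05/(1.22×39.9) = 0.001027 K/W
R_hardwood = L/(kA) = 0.115/(0.178×39.9) = 0.01619 K/W
Sum of known resistances R_other = 0.01826 K/W
Total R = ΔT/Q = 40/272 = 0.1471 K/W
R_polyurethane foam = R_total − R_other = 0.1288 K/W
k = L/(R·A) = 0.115/(0.1288×39.9)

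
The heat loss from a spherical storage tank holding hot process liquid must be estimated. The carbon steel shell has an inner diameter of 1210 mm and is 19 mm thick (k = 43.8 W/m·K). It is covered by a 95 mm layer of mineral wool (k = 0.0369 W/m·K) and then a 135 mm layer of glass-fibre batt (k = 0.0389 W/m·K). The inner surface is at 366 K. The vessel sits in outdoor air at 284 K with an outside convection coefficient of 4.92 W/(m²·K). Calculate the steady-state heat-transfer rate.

Spherical conduction: R = (1/r_in − 1/r_out)/(4πk) per layer; series-sum.
R_carbon steel shell = (1/0.605 − 1/0.624)/(4π×43.8) = 9.144×10^-5 K/W
R_mineral wool = (1/0.624 − 1/0.719)/(4π×0.0369) = 0.4566 K/W
R_glass-fibre batt = (1/0.719 − 1/0.854)/(4π×0.0389) = 0.4498 K/W
R_outer film = 1/(h·4πr_o²) = 1/(4.92×4π×0.854²) = 0.02218 K/W
R_total = 0.9287 K/W
Q = ΔT/R_total = 82/0.9287

Q ≈ 88.3 W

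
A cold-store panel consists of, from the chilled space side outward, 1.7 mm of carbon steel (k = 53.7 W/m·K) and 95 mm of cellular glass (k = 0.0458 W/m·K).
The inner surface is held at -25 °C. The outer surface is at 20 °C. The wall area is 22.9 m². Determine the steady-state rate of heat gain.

Series thermal resistances:
R_carbon steel = L/(kA) = 0.0017/(53.7×22.9) = 1.382×10^-6 K/W
R_cellular glass = L/(kA) = 0.095/(0.0458×22.9) = 0.09058 K/W
R_total = 0.09058 K/W
Q = ΔT / R_total = 45 / 0.09058

Q ≈ 497 W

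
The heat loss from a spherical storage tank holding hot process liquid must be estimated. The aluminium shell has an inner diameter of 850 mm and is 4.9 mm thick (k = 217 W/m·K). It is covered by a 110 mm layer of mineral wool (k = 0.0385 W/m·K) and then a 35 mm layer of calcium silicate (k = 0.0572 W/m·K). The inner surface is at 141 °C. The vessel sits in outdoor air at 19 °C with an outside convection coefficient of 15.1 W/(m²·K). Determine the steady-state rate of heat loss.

Spherical conduction: R = (1/r_in − 1/r_out)/(4πk) per layer; series-sum.
R_aluminium shell = (1/0.425 − 1/0.4299)/(4π×217) = 9.835×10^-6 K/W
R_mineral wool = (1/0.4299 − 1/0.5399)/(4π×0.0385) = 0.9796 K/W
R_calcium silicate = (1/0.5399 − 1/0.5749)/(4π×0.0572) = 0.1569 K/W
R_outer film = 1/(h·4πr_o²) = 1/(15.1×4π×0.5749²) = 0.01595 K/W
R_total = 1.152 K/W
Q = ΔT/R_total = 122/1.152

Q ≈ 106 W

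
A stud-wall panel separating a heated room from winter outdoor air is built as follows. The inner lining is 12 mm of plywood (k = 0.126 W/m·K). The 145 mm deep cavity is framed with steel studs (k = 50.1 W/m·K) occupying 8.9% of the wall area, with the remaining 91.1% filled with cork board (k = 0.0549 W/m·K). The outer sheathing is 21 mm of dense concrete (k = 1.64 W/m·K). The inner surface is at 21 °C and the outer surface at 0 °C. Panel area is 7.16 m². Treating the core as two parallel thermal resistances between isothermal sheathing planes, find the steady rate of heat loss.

Q ≈ 1070 W

Sheathing layers in series; stud and cavity paths in parallel between them.
R_inner = 0.012/(0.126×7.16) = 0.0133 K/W
R_stud  = 0.145/(50.1×0.089×7.16) = 0.004542 K/W
R_cav   = 0.145/(0.0549×0.911×7.16) = 0.4049 K/W
1/R_core = 1/R_stud + 1/R_cav → R_core = 0.004491 K/W
R_outer = 0.021/(1.64×7.16) = 0.001788 K/W
R_total = 0.01958 K/W
Q = ΔT/R_total = 21/0.01958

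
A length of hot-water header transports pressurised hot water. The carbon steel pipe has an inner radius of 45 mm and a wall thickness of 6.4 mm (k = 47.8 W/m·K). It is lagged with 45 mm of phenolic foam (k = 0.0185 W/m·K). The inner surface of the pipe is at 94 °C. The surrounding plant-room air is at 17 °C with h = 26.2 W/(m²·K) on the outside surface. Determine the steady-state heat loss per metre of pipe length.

Treating each annulus and film as a series resistance:
R_carbon steel pipe wall = ln(51.4/45)/(2π×47.8×1) = 4.428×10^-4 K/W
R_phenolic foam = ln(96.4/51.4)/(2π×0.0185×1) = 5.41 K/W
R_outer film = 1/(h_o·2πr_oL) = 1/(26.2×2π×0.0964×1) = 0.06301 K/W
R_total = 5.474 K/W
Q = ΔT/R_total = 77/5.474

q′ ≈ 14.1 W/m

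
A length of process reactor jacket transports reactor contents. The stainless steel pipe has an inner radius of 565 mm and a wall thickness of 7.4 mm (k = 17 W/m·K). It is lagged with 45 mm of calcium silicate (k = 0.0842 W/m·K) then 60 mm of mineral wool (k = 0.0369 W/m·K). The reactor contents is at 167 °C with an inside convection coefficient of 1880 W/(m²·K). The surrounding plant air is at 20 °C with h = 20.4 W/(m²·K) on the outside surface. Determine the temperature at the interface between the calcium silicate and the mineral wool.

Per-layer cylindrical resistances, series-summed:
R_inner film = 1/(h_i·2πr₁L) = 1/(1880×2π×0.565×1) = 1.498×10^-4 K/W
R_stainless steel pipe wall = ln(572.4/565)/(2π×17×1) = 1.218×10^-4 K/W
R_calcium silicate = ln(617.4/572.4)/(2π×0.0842×1) = 0.143 K/W
R_mineral wool = ln(677.4/617.4)/(2π×0.0369×1) = 0.4 K/W
R_outer film = 1/(h_o·2πr_oL) = 1/(20.4×2π×0.6774×1) = 0.01152 K/W
R_total = 0.5549 K/W
Q = ΔT/R_total = 147/0.5549
Q = 265 W/m
T_interface = T_inner − Q·ΣR(inner→interface) = 167 − 265×0.1433

T ≈ 129 °C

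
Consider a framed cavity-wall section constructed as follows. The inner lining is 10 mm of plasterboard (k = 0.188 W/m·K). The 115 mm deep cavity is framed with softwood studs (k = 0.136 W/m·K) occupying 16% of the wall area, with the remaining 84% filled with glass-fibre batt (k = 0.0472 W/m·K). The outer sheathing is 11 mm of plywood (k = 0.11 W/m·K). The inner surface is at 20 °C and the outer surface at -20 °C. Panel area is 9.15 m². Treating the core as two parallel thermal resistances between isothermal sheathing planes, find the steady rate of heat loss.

Q ≈ 181 W

Sheathing layers in series; stud and cavity paths in parallel between them.
R_inner = 0.01/(0.188×9.15) = 0.005813 K/W
R_stud  = 0.115/(0.136×0.16×9.15) = 0.5776 K/W
R_cav   = 0.115/(0.0472×0.84×9.15) = 0.317 K/W
1/R_core = 1/R_stud + 1/R_cav → R_core = 0.2047 K/W
R_outer = 0.011/(0.11×9.15) = 0.01093 K/W
R_total = 0.2214 K/W
Q = ΔT/R_total = 40/0.2214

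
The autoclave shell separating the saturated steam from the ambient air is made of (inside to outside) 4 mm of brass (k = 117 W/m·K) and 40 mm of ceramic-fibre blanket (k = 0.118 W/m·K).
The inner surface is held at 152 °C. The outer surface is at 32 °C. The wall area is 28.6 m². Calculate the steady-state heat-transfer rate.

Treating each layer as a thermal resistance in series:
R_brass = L/(kA) = 0.004/(117×28.6) = 1.195×10^-6 K/W
R_ceramic-fibre blanket = L/(kA) = 0.04/(0.118×28.6) = 0.01185 K/W
R_total = 0.01185 K/W
Q = ΔT / R_total = 120 / 0.01185

Q ≈ 10100 W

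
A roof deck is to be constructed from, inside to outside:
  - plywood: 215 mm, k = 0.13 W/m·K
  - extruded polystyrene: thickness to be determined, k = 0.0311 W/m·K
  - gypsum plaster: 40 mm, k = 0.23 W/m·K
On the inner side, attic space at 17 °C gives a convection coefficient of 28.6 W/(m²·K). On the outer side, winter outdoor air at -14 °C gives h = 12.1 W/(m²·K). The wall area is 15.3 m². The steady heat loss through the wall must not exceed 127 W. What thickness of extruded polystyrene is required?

L ≈ 55.6 mm

Thermal resistances in series:
R_inner film = 1/(h_i·A) = 1/(28.6×15.3) = 0.002285 K/W
R_plywood = L/(kA) = 0.215/(0.13×15.3) = 0.1081 K/W
R_gypsum plaster = L/(kA) = 0.04/(0.23×15.3) = 0.01137 K/W
R_outer film = 1/(h_o·A) = 1/(12.1×15.3) = 0.005402 K/W
Sum of the known resistances R_other = 0.1271 K/W
Required total resistance R_tot = ΔT/Q_allow = 31/127 = 0.2441 K/W
R_extruded polystyrene = R_tot − R_other = 0.1169 K/W
L = R·k·A = 0.1169×0.0311×15.3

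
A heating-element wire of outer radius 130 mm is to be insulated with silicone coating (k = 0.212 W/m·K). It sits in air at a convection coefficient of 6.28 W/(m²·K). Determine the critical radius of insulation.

r_cr ≈ 33.8 mm

For a cylinder r_cr = k/h = 0.212/6.28
r_cr = 33.8 mm; since the bare radius (130 mm) is above r_cr, any added insulation will reduce heat loss.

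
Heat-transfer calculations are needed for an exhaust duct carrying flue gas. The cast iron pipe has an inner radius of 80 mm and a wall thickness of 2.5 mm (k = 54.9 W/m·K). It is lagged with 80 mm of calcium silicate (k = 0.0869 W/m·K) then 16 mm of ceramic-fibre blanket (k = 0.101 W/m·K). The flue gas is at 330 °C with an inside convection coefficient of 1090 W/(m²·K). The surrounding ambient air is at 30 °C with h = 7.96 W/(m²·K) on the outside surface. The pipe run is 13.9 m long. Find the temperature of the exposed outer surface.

T ≈ 52.4 °C

For a radial system each layer contributes R = ln(r_out/r_in)/(2πkL); films add R = 1/(hA).
R_inner film = 1/(h_i·2πr₁L) = 1/(1090×2π×0.08×13.9) = 1.313×10^-4 K/W
R_cast iron pipe wall = ln(82.5/80)/(2π×54.9×13.9) = 6.418×10^-6 K/W
R_calcium silicate = ln(162.5/82.5)/(2π×0.0869×13.9) = 0.08932 K/W
R_ceramic-fibre blanket = ln(178.5/162.5)/(2π×0.101×13.9) = 0.01065 K/W
R_outer film = 1/(h_o·2πr_oL) = 1/(7.96×2π×0.1785×13.9) = 0.008058 K/W
R_total = 0.1082 K/W
Q = ΔT/R_total = 300/0.1082
Q = 2770 W
T_interface = T_inner − Q·ΣR(inner→interface) = 330 − 2770×0.1001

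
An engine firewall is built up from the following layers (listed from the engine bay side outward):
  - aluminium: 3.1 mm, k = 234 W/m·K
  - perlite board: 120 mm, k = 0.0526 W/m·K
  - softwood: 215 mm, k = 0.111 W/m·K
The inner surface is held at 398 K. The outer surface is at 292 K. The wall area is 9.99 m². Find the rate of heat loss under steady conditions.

Q ≈ 251 W

Treating each layer as a thermal resistance in series:
R_aluminium = L/(kA) = 0.0031/(234×9.99) = 1.326×10^-6 K/W
R_perlite board = L/(kA) = 0.12/(0.0526×9.99) = 0.2284 K/W
R_softwood = L/(kA) = 0.215/(0.111×9.99) = 0.1939 K/W
R_total = 0.4223 K/W
Q = ΔT / R_total = 106 / 0.4223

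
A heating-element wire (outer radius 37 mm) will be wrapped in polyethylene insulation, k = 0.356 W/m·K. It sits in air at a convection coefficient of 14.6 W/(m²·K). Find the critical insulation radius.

For a cylinder r_cr = k/h = 0.356/14.6
r_cr = 24.4 mm; since the bare radius (37 mm) is above r_cr, any added insulation will reduce heat loss.

r_cr ≈ 24.4 mm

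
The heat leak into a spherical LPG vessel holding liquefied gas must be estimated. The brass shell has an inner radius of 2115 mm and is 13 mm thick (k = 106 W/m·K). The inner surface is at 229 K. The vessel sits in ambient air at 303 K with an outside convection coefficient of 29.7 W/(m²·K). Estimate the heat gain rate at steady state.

Radial (spherical) resistances in series:
R_brass shell = (1/2.115 − 1/2.128)/(4π×106) = 2.168×10^-6 K/W
R_outer film = 1/(h·4πr_o²) = 1/(29.7×4π×2.128²) = 5.917×10^-4 K/W
R_total = 5.939×10^-4 K/W
Q = ΔT/R_total = 74/5.939×10^-4

Q ≈ 125000 W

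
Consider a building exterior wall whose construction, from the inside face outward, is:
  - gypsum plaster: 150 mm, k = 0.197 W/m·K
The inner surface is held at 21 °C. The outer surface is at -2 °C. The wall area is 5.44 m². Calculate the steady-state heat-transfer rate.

Model the wall as resistances in series:
R_gypsum plaster = L/(kA) = 0.15/(0.197×5.44) = 0.14 K/W
R_total = 0.14 K/W
Q = ΔT / R_total = 23 / 0.14

Q ≈ 164 W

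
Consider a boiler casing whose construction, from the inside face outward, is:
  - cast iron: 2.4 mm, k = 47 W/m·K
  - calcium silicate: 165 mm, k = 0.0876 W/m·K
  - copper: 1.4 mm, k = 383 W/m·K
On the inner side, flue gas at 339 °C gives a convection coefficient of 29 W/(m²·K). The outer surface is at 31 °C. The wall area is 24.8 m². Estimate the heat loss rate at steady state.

Treating each layer as a thermal resistance in series:
R_inner film = 1/(h_i·A) = 1/(29×24.8) = 0.00139 K/W
R_cast iron = L/(kA) = 0.0024/(47×24.8) = 2.059×10^-6 K/W
R_calcium silicate = L/(kA) = 0.165/(0.0876×24.8) = 0.07595 K/W
R_copper = L/(kA) = 0.0014/(383×24.8) = 1.474×10^-7 K/W
R_total = 0.07734 K/W
Q = ΔT / R_total = 308 / 0.07734

Q ≈ 3980 W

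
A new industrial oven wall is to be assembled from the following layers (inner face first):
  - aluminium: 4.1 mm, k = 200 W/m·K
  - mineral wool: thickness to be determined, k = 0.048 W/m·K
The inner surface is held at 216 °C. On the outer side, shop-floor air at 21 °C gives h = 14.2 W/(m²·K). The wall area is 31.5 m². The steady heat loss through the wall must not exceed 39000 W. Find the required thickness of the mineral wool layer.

L ≈ 4.18 mm

Thermal resistances in series:
R_aluminium = L/(kA) = 0.0041/(200×31.5) = 6.508×10^-7 K/W
R_outer film = 1/(h_o·A) = 1/(14.2×31.5) = 0.002236 K/W
Sum of the known resistances R_other = 0.002236 K/W
Required total resistance R_tot = ΔT/Q_allow = 195/39000 = 0.005 K/W
R_mineral wool = R_tot − R_other = 0.002764 K/W
L = R·k·A = 0.002764×0.048×31.5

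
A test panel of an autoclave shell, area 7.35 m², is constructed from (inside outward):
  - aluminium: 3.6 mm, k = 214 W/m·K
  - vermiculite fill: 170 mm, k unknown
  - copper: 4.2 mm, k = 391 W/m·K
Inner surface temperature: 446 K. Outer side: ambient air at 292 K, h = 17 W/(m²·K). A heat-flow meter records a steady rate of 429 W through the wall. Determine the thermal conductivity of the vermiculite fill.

Model the wall as resistances in series:
R_aluminium = L/(kA) = 0.0036/(214×7.35) = 2.289×10^-6 K/W
R_copper = L/(kA) = 0.0042/(391×7.35) = 1.461×10^-6 K/W
R_outer film = 1/(h_o·A) = 1/(17×7.35) = 0.008003 K/W
Sum of known resistances R_other = 0.008007 K/W
Total R = ΔT/Q = 154/429 = 0.359 K/W
R_vermiculite fill = R_total − R_other = 0.351 K/W
k = L/(R·A) = 0.17/(0.351×7.35)

k ≈ 0.0659 W/(m·K)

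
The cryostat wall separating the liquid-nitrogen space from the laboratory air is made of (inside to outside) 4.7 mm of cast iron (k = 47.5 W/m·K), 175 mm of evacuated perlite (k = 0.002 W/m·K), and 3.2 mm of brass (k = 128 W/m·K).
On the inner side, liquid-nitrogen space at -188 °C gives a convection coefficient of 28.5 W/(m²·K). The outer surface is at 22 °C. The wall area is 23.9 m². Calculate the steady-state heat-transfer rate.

Treating each layer as a thermal resistance in series:
R_inner film = 1/(h_i·A) = 1/(28.5×23.9) = 0.001468 K/W
R_cast iron = L/(kA) = 0.0047/(47.5×23.9) = 4.14×10^-6 K/W
R_evacuated perlite = L/(kA) = 0.175/(0.002×23.9) = 3.661 K/W
R_brass = L/(kA) = 0.0032/(128×23.9) = 1.046×10^-6 K/W
R_total = 3.663 K/W
Q = ΔT / R_total = 210 / 3.663

Q ≈ 57.3 W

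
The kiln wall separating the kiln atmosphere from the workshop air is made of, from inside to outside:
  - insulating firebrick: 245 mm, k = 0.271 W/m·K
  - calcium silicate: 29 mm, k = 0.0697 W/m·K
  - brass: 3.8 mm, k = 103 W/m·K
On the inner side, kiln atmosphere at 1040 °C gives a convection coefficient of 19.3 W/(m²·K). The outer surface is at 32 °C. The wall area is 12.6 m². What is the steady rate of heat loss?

Treating each layer as a thermal resistance in series:
R_inner film = 1/(h_i·A) = 1/(19.3×12.6) = 0.004112 K/W
R_insulating firebrick = L/(kA) = 0.245/(0.271×12.6) = 0.07175 K/W
R_calcium silicate = L/(kA) = 0.029/(0.0697×12.6) = 0.03302 K/W
R_brass = L/(kA) = 0.0038/(103×12.6) = 2.928×10^-6 K/W
R_total = 0.1089 K/W
Q = ΔT / R_total = 1008 / 0.1089

Q ≈ 9260 W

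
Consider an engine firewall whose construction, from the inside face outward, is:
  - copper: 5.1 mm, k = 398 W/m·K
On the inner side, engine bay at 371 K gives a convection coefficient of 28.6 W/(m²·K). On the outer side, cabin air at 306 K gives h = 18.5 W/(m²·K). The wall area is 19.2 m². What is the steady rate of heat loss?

Treating each layer as a thermal resistance in series:
R_inner film = 1/(h_i·A) = 1/(28.6×19.2) = 0.001821 K/W
R_copper = L/(kA) = 0.0051/(398×19.2) = 6.674×10^-7 K/W
R_outer film = 1/(h_o·A) = 1/(18.5×19.2) = 0.002815 K/W
R_total = 0.004637 K/W
Q = ΔT / R_total = 65 / 0.004637

Q ≈ 14000 W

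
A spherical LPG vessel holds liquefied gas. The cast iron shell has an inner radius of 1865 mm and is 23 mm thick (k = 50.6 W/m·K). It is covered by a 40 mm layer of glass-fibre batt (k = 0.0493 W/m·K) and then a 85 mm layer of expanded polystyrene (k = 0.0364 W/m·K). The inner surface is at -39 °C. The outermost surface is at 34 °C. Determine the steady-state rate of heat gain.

Q ≈ 1110 W

Spherical conduction: R = (1/r_in − 1/r_out)/(4πk) per layer; series-sum.
R_cast iron shell = (1/1.865 − 1/1.888)/(4π×50.6) = 1.027×10^-5 K/W
R_glass-fibre batt = (1/1.888 − 1/1.928)/(4π×0.0493) = 0.01774 K/W
R_expanded polystyrene = (1/1.928 − 1/2.013)/(4π×0.0364) = 0.04788 K/W
R_total = 0.06563 K/W
Q = ΔT/R_total = 73/0.06563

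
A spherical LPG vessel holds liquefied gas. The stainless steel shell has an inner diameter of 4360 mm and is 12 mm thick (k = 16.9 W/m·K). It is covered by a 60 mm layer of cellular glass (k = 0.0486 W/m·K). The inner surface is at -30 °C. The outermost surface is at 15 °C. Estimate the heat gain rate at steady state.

Q ≈ 2260 W

For a spherical shell R = (1/r₁ − 1/r₂)/(4πk); film R = 1/(h·4πr²). In series:
R_stainless steel shell = (1/2.18 − 1/2.192)/(4π×16.9) = 1.182×10^-5 K/W
R_cellular glass = (1/2.192 − 1/2.252)/(4π×0.0486) = 0.0199 K/W
R_total = 0.01991 K/W
Q = ΔT/R_total = 45/0.01991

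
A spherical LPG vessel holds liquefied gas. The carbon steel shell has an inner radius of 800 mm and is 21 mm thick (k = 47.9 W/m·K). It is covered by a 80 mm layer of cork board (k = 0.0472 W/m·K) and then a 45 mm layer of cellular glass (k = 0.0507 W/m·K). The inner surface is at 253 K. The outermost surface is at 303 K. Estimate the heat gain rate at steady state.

Radial (spherical) resistances in series:
R_carbon steel shell = (1/0.8 − 1/0.821)/(4π×47.9) = 5.312×10^-5 K/W
R_cork board = (1/0.821 − 1/0.901)/(4π×0.0472) = 0.1823 K/W
R_cellular glass = (1/0.901 − 1/0.946)/(4π×0.0507) = 0.08287 K/W
R_total = 0.2653 K/W
Q = ΔT/R_total = 50/0.2653

Q ≈ 188 W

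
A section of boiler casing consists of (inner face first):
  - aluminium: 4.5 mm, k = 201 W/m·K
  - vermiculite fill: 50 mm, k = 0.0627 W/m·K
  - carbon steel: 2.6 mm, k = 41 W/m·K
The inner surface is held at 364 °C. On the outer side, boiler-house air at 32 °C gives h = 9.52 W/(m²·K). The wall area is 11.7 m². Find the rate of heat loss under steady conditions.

Q ≈ 4300 W

Using the resistance-network approach (series):
R_aluminium = L/(kA) = 0.0045/(201×11.7) = 1.914×10^-6 K/W
R_vermiculite fill = L/(kA) = 0.05/(0.0627×11.7) = 0.06816 K/W
R_carbon steel = L/(kA) = 0.0026/(41×11.7) = 5.42×10^-6 K/W
R_outer film = 1/(h_o·A) = 1/(9.52×11.7) = 0.008978 K/W
R_total = 0.07714 K/W
Q = ΔT / R_total = 332 / 0.07714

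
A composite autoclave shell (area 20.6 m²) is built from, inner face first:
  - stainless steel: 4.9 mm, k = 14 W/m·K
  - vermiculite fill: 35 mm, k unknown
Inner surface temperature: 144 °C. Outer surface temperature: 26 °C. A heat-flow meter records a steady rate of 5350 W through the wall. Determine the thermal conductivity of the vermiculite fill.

Thermal resistances in series:
R_stainless steel = L/(kA) = 0.0049/(14×20.6) = 1.699×10^-5 K/W
Sum of known resistances R_other = 1.699×10^-5 K/W
Total R = ΔT/Q = 118/5350 = 0.02206 K/W
R_vermiculite fill = R_total − R_other = 0.02204 K/W
k = L/(R·A) = 0.035/(0.02204×20.6)

k ≈ 0.0771 W/(m·K)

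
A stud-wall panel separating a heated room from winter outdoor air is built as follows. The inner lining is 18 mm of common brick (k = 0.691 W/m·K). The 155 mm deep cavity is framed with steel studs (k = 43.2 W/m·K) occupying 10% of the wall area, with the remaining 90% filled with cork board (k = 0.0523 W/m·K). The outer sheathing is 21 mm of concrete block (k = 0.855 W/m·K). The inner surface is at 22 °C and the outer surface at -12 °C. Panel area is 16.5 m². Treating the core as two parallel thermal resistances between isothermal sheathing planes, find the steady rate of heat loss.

Sheathing layers in series; stud and cavity paths in parallel between them.
R_inner = 0.018/(0.691×16.5) = 0.001579 K/W
R_stud  = 0.155/(43.2×0.1×16.5) = 0.002175 K/W
R_cav   = 0.155/(0.0523×0.9×16.5) = 0.1996 K/W
1/R_core = 1/R_stud + 1/R_cav → R_core = 0.002151 K/W
R_outer = 0.021/(0.855×16.5) = 0.001489 K/W
R_total = 0.005218 K/W
Q = ΔT/R_total = 34/0.005218

Q ≈ 6520 W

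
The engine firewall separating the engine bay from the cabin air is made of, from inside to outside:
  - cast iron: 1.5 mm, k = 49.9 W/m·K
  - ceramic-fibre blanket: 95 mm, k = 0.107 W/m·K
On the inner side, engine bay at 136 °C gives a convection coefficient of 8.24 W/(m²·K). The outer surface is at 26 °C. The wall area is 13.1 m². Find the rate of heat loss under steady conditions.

Q ≈ 1430 W

Model the wall as resistances in series:
R_inner film = 1/(h_i·A) = 1/(8.24×13.1) = 0.009264 K/W
R_cast iron = L/(kA) = 0.0015/(49.9×13.1) = 2.295×10^-6 K/W
R_ceramic-fibre blanket = L/(kA) = 0.095/(0.107×13.1) = 0.06777 K/W
R_total = 0.07704 K/W
Q = ΔT / R_total = 110 / 0.07704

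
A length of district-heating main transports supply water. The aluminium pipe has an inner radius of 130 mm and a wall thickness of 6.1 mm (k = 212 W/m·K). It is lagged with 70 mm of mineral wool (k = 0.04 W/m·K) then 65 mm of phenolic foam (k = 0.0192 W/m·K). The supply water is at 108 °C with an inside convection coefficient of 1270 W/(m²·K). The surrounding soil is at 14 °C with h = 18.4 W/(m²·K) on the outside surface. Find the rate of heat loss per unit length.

q′ ≈ 23.8 W/m

Treating each annulus and film as a series resistance:
R_inner film = 1/(h_i·2πr₁L) = 1/(1270×2π×0.13×1) = 9.64×10^-4 K/W
R_aluminium pipe wall = ln(136.1/130)/(2π×212×1) = 3.443×10^-5 K/W
R_mineral wool = ln(206.1/136.1)/(2π×0.04×1) = 1.651 K/W
R_phenolic foam = ln(271.1/206.1)/(2π×0.0192×1) = 2.272 K/W
R_outer film = 1/(h_o·2πr_oL) = 1/(18.4×2π×0.2711×1) = 0.03191 K/W
R_total = 3.956 K/W
Q = ΔT/R_total = 94/3.956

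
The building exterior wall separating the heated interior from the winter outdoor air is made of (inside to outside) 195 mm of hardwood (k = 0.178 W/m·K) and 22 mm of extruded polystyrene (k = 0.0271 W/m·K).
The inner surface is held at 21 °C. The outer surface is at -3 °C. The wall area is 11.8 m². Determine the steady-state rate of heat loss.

Q ≈ 148 W

Thermal resistances in series:
R_hardwood = L/(kA) = 0.195/(0.178×11.8) = 0.09284 K/W
R_extruded polystyrene = L/(kA) = 0.022/(0.0271×11.8) = 0.0688 K/W
R_total = 0.1616 K/W
Q = ΔT / R_total = 24 / 0.1616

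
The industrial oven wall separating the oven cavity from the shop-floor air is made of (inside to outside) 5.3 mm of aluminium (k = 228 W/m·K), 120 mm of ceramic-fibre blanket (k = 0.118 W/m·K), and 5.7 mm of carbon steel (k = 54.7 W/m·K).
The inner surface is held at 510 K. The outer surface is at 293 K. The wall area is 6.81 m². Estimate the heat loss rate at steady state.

Q ≈ 1450 W

Using the resistance-network approach (series):
R_aluminium = L/(kA) = 0.0053/(228×6.81) = 3.413×10^-6 K/W
R_ceramic-fibre blanket = L/(kA) = 0.12/(0.118×6.81) = 0.1493 K/W
R_carbon steel = L/(kA) = 0.0057/(54.7×6.81) = 1.53×10^-5 K/W
R_total = 0.1494 K/W
Q = ΔT / R_total = 217 / 0.1494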